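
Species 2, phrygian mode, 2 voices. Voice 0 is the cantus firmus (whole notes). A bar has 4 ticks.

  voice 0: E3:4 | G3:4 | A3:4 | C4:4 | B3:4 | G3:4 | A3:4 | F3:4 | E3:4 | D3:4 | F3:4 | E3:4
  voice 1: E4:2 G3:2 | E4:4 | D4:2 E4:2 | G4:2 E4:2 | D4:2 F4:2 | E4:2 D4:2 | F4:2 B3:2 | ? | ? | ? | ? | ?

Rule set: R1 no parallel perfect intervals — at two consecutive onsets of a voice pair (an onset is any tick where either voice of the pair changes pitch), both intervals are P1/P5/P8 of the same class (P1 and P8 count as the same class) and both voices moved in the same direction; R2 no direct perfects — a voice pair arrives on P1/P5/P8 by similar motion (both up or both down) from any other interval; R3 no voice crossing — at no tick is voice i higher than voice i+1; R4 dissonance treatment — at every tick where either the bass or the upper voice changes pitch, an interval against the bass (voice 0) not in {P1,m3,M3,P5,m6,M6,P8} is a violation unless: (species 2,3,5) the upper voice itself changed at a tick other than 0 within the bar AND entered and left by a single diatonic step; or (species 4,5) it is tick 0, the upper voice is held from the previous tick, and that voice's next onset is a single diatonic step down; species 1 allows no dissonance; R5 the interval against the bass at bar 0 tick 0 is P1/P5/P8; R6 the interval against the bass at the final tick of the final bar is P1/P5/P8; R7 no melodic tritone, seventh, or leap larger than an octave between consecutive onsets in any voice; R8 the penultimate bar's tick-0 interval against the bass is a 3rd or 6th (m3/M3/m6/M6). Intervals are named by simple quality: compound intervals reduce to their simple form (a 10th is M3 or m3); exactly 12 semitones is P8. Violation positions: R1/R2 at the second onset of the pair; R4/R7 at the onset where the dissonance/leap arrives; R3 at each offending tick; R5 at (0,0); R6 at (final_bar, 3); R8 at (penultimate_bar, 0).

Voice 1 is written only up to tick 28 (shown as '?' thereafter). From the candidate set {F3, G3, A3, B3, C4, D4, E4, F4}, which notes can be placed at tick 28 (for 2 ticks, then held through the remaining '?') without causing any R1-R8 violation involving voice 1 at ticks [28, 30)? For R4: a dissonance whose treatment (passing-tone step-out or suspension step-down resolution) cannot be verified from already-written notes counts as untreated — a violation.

F3: violates R2,R7
G3: violates R4
A3: legal
B3: violates R4
C4: legal
D4: legal
E4: violates R4
F4: violates R7

{A3, C4, D4}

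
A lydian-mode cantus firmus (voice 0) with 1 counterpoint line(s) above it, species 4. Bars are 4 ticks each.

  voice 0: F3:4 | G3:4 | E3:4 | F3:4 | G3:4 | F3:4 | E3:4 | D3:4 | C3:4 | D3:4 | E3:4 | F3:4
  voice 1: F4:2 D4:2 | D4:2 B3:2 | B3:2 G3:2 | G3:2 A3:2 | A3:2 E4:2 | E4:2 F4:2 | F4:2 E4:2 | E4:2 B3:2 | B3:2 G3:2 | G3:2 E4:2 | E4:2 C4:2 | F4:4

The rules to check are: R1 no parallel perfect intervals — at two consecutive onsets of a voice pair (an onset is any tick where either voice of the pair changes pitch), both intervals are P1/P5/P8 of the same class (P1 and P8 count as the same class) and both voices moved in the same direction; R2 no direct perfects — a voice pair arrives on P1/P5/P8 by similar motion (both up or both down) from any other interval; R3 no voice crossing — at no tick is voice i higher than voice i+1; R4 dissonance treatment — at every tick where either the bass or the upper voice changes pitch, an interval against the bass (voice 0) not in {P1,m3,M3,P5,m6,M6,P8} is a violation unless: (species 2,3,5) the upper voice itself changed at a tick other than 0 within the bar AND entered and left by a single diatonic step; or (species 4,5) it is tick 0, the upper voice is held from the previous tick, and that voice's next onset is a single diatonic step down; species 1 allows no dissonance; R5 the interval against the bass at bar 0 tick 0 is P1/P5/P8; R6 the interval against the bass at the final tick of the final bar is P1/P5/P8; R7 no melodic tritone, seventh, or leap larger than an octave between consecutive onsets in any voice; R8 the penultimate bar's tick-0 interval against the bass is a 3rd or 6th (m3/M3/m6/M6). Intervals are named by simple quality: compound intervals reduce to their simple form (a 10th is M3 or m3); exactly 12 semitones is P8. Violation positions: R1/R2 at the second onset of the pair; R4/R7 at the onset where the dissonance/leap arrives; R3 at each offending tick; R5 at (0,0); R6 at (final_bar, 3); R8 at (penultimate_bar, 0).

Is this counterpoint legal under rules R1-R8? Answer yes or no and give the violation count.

bar 0: v0=F3 v1=F4 (P8)
bar 1: v0=G3 v1=D4 (P5)
bar 2: v0=E3 v1=B3 (P5)
bar 3: v0=F3 v1=G3 (M2)
bar 4: v0=G3 v1=A3 (M2)
bar 5: v0=F3 v1=E4 (M7)
bar 6: v0=E3 v1=F4 (m2)
bar 7: v0=D3 v1=E4 (M2)
bar 8: v0=C3 v1=B3 (M7)
bar 9: v0=D3 v1=G3 (P4)
bar 10: v0=E3 v1=E4 (P8)
bar 11: v0=F3 v1=F4 (P8)
  R4 @ bar3.0: F3/G3 M2 untreated
  R4 @ bar4.0: G3/A3 M2 untreated
  R4 @ bar5.0: F3/E4 M7 untreated
  R4 @ bar7.0: D3/E4 M2 untreated
  R4 @ bar8.0: C3/B3 M7 untreated
  R4 @ bar9.0: D3/G3 P4 untreated
  R4 @ bar9.2: D3/E4 M2 untreated
  R8 @ bar10.0: penult P8 not 3rd/6th
  R2 @ bar11.0: E3/C4 m6 -> F3/F4 P8 similar

No (9 violations)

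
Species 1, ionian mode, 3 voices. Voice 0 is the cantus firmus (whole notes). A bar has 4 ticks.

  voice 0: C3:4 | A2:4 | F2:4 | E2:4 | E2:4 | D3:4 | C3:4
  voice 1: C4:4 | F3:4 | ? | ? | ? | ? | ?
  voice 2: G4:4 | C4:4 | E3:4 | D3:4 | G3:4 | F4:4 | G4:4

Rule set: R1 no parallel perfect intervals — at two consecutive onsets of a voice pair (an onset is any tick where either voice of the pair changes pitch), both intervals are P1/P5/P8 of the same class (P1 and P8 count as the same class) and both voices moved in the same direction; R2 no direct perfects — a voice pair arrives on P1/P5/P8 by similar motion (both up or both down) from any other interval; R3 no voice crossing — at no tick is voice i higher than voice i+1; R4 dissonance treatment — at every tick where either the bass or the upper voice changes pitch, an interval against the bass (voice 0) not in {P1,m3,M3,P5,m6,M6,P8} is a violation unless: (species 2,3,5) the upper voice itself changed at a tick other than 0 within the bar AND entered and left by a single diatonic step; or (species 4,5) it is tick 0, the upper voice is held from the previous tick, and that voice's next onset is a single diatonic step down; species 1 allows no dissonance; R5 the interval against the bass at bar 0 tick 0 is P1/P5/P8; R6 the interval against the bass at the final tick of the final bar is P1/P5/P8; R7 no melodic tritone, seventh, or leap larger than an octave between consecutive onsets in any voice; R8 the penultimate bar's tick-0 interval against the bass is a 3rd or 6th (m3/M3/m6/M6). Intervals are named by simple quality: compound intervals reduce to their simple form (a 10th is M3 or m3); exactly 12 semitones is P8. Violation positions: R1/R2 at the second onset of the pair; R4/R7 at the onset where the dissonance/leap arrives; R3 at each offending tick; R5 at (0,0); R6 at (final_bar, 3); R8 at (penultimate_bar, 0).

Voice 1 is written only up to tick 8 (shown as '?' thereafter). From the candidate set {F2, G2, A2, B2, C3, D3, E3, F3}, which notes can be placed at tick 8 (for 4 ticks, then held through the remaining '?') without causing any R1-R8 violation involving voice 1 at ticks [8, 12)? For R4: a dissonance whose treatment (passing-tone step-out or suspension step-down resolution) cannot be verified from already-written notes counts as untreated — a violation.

F2: violates R2
G2: violates R4,R7
A2: violates R1
B2: violates R4,R7
C3: violates R2
D3: legal
E3: violates R2,R4
F3: violates R3

{D3}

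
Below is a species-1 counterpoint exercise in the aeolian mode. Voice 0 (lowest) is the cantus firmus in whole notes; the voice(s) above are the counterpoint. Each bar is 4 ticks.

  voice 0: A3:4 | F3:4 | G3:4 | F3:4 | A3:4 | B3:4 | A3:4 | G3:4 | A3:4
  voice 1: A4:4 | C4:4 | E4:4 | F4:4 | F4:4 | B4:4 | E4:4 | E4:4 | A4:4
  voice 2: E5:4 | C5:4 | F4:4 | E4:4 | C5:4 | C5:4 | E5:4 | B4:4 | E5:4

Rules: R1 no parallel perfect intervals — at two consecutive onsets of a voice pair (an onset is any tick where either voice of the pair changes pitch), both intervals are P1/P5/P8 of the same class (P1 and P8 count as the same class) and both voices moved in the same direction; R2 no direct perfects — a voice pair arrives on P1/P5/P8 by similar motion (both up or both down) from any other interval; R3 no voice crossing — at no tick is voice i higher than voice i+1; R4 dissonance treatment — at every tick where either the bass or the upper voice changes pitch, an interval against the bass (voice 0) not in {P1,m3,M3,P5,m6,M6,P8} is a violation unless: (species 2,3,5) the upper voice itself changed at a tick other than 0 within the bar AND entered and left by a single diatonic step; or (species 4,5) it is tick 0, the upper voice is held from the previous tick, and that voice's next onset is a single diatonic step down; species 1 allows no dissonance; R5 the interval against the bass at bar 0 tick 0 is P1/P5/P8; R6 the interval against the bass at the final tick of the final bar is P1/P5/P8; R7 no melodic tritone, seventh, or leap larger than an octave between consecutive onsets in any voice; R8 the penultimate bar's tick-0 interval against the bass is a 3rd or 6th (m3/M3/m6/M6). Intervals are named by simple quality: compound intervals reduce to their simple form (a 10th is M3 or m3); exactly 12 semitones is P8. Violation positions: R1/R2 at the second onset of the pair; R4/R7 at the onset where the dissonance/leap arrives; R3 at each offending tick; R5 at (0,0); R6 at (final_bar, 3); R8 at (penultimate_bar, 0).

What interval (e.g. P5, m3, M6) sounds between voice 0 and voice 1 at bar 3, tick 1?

voice 0=F3 voice 1=F4 -> P8

P8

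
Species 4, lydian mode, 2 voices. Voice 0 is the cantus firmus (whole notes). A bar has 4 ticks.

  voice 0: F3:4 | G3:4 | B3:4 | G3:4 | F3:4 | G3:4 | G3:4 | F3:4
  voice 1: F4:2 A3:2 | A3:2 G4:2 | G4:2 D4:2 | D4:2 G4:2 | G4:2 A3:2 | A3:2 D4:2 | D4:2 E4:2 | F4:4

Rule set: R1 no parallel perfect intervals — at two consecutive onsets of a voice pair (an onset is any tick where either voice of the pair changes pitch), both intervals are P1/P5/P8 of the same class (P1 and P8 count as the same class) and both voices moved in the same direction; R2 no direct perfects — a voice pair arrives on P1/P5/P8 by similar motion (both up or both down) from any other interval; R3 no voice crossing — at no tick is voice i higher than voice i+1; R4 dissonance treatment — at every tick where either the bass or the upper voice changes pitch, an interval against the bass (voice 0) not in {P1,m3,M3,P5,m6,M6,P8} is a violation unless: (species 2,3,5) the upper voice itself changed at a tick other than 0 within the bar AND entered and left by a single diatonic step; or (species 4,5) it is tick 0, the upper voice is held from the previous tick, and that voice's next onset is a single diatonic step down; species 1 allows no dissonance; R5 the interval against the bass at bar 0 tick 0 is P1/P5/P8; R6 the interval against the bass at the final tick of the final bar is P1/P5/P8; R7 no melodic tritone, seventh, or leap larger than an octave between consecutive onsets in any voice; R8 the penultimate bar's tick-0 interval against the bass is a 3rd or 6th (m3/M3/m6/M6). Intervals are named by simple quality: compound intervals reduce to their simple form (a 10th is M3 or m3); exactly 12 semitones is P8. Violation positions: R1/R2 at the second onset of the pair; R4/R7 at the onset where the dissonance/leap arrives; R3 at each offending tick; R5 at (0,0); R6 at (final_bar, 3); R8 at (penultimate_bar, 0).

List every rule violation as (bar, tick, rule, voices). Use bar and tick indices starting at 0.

(1, 0, R4, (0, 1))
(1, 2, R7, (1,))
(4, 0, R4, (0, 1))
(4, 2, R7, (1,))
(5, 0, R4, (0, 1))
(6, 0, R8, (0, 1))

bar 0: v0=F3 v1=F4 downbeat P8
bar 1: v0=G3 v1=A3 downbeat M2
bar 2: v0=B3 v1=G4 downbeat m6
bar 3: v0=G3 v1=D4 downbeat P5
bar 4: v0=F3 v1=G4 downbeat M2
bar 5: v0=G3 v1=A3 downbeat M2
bar 6: v0=G3 v1=D4 downbeat P5
bar 7: v0=F3 v1=F4 downbeat P8
  -> R4 @ bar 1 tick 0 v(0, 1): G3/A3 M2 untreated
  -> R7 @ bar 1 tick 2 v(1,): A3->G4 leap 10st
  -> R4 @ bar 4 tick 0 v(0, 1): F3/G4 M2 untreated
  -> R7 @ bar 4 tick 2 v(1,): G4->A3 leap 10st
  -> R4 @ bar 5 tick 0 v(0, 1): G3/A3 M2 untreated
  -> R8 @ bar 6 tick 0 v(0, 1): penult P5 not 3rd/6th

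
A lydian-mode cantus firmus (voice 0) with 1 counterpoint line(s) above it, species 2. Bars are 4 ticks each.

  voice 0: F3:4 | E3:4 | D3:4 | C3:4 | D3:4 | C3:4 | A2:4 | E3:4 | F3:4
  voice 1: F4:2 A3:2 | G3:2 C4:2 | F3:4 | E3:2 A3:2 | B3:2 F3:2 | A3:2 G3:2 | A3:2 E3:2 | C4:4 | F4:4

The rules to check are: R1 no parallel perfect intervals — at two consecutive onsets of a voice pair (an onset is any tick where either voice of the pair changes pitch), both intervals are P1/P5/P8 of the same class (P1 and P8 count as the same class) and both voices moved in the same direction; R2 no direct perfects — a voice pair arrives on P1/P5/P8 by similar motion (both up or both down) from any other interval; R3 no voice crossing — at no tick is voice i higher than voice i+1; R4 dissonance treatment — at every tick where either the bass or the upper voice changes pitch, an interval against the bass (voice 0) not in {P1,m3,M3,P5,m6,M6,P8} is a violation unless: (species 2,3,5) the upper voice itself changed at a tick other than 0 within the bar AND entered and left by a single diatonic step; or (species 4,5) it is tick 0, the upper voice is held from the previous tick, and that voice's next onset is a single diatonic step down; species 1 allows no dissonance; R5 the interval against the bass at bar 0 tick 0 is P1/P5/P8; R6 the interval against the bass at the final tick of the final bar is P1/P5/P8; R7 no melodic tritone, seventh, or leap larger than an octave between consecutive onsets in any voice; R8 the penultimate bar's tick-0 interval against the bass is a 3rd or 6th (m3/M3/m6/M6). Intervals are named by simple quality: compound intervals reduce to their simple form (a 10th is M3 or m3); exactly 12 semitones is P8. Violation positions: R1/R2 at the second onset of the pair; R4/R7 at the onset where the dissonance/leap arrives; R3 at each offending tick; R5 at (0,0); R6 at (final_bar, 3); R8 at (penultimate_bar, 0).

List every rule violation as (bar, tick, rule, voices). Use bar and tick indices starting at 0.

bar 0: v0=F3 v1=F4 downbeat P8
bar 1: v0=E3 v1=G3 downbeat m3
bar 2: v0=D3 v1=F3 downbeat m3
bar 3: v0=C3 v1=E3 downbeat M3
bar 4: v0=D3 v1=B3 downbeat M6
bar 5: v0=C3 v1=A3 downbeat M6
bar 6: v0=A2 v1=A3 downbeat P8
bar 7: v0=E3 v1=C4 downbeat m6
bar 8: v0=F3 v1=F4 downbeat P8
  -> R7 @ bar 4 tick 2 v(1,): B3->F3 leap 6st
  -> R2 @ bar 8 tick 0 v(0, 1): E3/C4 m6 -> F3/F4 P8 similar

(4, 2, R7, (1,))
(8, 0, R2, (0, 1))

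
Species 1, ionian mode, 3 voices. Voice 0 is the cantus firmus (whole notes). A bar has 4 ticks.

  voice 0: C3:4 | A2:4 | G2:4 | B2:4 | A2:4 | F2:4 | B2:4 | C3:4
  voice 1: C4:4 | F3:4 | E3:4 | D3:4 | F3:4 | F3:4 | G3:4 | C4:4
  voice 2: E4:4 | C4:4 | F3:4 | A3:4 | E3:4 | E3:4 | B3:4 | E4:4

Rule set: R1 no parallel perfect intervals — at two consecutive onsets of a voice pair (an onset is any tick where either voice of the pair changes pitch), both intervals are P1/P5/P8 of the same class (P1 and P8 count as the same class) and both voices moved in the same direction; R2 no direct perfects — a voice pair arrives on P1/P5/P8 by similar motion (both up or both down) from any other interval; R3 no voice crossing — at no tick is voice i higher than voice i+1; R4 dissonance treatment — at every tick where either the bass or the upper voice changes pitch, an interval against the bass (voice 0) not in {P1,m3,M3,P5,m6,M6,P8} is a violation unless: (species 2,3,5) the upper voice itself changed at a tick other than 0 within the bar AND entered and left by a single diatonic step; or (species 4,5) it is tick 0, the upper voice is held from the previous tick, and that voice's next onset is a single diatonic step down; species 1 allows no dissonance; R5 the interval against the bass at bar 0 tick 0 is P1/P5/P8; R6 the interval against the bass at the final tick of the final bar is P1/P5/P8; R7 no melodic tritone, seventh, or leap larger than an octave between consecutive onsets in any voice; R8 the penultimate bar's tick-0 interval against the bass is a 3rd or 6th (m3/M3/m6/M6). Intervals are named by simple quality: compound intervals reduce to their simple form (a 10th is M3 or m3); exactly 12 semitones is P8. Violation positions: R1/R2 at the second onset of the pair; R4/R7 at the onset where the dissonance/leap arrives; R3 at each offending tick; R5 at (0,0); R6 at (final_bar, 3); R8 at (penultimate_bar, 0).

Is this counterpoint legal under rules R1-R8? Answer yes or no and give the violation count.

bar 0: v0=C3 v1=C4 v2=E4 (M3)
bar 1: v0=A2 v1=F3 v2=C4 (m3)
bar 2: v0=G2 v1=E3 v2=F3 (m7)
bar 3: v0=B2 v1=D3 v2=A3 (m7)
bar 4: v0=A2 v1=F3 v2=E3 (P5)
bar 5: v0=F2 v1=F3 v2=E3 (M7)
bar 6: v0=B2 v1=G3 v2=B3 (P8)
bar 7: v0=C3 v1=C4 v2=E4 (M3)
  R5 @ bar0.0: opens on M3
  R2 @ bar1.0: C4/E4 M3 -> F3/C4 P5 similar
  R4 @ bar2.0: G2/F3 m7 untreated
  R4 @ bar3.0: B2/A3 m7 untreated
  R2 @ bar4.0: B2/A3 m7 -> A2/E3 P5 similar
  R3 @ bar4.0: F3 above E3
  R3 @ bar4.1: F3 above E3
  R3 @ bar4.2: F3 above E3
  R3 @ bar4.3: F3 above E3
  R3 @ bar5.0: F3 above E3
  R4 @ bar5.0: F2/E3 M7 untreated
  R3 @ bar5.1: F3 above E3
  R3 @ bar5.2: F3 above E3
  R3 @ bar5.3: F3 above E3
  R2 @ bar6.0: F2/E3 M7 -> B2/B3 P8 similar
  R7 @ bar6.0: F2->B2 leap 6st
  R8 @ bar6.0: penult P8 not 3rd/6th
  R2 @ bar7.0: B2/G3 m6 -> C3/C4 P8 similar
  R6 @ bar7.3: closes on M3

No (19 violations)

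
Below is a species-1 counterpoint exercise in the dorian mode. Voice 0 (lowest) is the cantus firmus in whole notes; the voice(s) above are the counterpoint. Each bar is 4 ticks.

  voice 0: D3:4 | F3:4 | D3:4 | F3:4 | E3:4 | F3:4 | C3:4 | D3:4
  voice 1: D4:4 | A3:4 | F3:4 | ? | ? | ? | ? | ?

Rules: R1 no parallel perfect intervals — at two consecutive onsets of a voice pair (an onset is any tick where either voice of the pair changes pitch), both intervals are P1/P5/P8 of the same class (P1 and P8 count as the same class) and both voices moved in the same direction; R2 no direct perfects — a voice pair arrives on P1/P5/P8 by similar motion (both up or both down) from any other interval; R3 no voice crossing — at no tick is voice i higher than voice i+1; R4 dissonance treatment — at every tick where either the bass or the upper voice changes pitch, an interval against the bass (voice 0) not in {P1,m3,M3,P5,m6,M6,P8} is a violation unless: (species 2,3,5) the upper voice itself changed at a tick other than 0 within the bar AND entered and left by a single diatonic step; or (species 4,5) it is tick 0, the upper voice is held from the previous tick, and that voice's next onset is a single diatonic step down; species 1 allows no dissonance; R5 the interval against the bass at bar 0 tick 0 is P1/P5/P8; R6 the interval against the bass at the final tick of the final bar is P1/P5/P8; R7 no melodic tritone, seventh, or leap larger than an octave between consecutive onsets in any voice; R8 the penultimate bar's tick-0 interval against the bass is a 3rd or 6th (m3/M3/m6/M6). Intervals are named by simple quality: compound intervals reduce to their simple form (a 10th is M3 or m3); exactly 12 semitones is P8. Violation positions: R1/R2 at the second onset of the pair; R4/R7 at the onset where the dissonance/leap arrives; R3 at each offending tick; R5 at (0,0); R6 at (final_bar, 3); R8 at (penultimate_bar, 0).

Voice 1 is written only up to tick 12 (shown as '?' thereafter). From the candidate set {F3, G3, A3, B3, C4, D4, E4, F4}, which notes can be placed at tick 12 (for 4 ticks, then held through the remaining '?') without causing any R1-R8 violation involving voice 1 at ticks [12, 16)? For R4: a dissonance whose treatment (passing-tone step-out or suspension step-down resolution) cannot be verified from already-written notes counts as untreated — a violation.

F3: legal
G3: violates R4
A3: legal
B3: violates R4,R7
C4: violates R2
D4: legal
E4: violates R4,R7
F4: violates R2

{A3, D4, F3}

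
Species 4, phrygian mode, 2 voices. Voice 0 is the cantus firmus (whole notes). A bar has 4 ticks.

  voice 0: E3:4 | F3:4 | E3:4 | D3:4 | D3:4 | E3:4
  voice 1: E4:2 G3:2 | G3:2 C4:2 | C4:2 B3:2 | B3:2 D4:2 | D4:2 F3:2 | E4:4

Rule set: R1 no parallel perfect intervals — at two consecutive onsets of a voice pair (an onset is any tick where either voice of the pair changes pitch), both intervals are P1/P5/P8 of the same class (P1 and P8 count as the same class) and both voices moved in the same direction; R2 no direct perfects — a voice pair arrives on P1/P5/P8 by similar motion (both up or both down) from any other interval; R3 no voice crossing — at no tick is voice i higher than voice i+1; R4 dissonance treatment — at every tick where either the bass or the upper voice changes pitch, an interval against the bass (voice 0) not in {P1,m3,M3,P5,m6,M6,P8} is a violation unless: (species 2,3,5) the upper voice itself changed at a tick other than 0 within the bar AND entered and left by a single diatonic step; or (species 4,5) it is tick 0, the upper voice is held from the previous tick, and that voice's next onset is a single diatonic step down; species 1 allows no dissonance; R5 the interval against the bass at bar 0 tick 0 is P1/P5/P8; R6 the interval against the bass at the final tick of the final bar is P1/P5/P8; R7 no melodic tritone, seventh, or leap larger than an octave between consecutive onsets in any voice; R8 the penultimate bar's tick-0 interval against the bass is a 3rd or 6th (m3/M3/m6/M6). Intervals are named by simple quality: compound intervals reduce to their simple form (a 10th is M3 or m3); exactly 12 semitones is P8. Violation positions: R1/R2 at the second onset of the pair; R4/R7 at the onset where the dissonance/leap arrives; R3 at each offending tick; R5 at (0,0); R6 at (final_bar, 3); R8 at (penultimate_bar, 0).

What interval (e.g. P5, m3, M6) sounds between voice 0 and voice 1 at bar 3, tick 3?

voice 0=D3 voice 1=D4 -> P8

P8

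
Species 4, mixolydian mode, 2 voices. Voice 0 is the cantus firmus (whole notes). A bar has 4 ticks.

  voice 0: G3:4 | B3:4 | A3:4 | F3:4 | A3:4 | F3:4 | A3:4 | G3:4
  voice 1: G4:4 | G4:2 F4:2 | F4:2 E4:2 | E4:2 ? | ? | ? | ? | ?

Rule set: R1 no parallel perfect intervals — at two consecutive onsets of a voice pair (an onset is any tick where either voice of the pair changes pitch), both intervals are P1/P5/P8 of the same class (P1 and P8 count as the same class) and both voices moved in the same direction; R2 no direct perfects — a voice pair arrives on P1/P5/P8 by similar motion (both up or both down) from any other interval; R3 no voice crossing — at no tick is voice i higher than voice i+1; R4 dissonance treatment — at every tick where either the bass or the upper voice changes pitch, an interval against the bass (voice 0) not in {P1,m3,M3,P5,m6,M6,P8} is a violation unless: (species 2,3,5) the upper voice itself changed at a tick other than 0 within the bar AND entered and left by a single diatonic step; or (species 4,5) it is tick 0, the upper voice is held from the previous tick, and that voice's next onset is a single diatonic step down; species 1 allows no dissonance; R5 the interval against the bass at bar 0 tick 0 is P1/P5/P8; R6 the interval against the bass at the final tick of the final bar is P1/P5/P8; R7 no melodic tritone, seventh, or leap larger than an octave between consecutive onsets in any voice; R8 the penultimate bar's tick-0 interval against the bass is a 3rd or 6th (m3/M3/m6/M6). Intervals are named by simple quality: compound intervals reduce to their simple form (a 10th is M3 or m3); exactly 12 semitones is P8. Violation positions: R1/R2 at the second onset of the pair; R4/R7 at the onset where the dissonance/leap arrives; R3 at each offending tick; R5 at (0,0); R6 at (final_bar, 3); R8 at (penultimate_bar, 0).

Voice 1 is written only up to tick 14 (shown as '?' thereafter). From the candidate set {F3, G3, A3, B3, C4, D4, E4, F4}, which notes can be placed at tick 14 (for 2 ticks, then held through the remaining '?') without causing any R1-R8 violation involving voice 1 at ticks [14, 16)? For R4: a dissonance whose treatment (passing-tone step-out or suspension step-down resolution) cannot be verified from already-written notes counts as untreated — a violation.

F3: violates R7
G3: violates R4
A3: legal
B3: violates R4
C4: legal
D4: legal
E4: legal
F4: legal

{A3, C4, D4, E4, F4}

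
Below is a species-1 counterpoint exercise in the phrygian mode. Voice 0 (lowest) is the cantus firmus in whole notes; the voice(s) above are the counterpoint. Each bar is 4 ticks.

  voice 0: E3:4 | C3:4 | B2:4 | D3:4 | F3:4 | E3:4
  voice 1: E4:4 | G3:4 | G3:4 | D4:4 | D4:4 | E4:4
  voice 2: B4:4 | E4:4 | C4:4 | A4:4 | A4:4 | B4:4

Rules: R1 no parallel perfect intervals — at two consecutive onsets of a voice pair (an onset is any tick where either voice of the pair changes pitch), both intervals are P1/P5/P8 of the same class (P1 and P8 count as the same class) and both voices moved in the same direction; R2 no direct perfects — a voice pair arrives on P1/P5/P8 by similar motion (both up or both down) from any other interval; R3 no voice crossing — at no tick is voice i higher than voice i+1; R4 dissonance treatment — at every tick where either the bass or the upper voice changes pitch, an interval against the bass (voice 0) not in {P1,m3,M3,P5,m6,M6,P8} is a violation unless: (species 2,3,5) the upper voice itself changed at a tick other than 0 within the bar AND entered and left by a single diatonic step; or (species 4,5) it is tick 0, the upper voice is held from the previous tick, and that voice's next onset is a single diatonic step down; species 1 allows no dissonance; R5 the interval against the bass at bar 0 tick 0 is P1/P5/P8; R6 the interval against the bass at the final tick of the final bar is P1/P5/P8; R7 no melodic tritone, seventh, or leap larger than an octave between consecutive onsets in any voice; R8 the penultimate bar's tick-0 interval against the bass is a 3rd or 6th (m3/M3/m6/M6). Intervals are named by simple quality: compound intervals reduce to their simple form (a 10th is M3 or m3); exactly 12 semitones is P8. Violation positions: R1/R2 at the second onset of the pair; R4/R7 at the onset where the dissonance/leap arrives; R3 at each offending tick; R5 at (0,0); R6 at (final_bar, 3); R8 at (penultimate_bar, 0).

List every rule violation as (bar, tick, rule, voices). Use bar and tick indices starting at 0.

bar 0: v0=E3 v1=E4 v2=B4 downbeat P5
bar 1: v0=C3 v1=G3 v2=E4 downbeat M3
bar 2: v0=B2 v1=G3 v2=C4 downbeat m2
bar 3: v0=D3 v1=D4 v2=A4 downbeat P5
bar 4: v0=F3 v1=D4 v2=A4 downbeat M3
bar 5: v0=E3 v1=E4 v2=B4 downbeat P5
  -> R2 @ bar 1 tick 0 v(0, 1): E3/E4 P8 -> C3/G3 P5 similar
  -> R4 @ bar 2 tick 0 v(0, 2): B2/C4 m2 untreated
  -> R2 @ bar 3 tick 0 v(0, 1): B2/G3 m6 -> D3/D4 P8 similar
  -> R2 @ bar 3 tick 0 v(0, 2): B2/C4 m2 -> D3/A4 P5 similar
  -> R2 @ bar 3 tick 0 v(1, 2): G3/C4 P4 -> D4/A4 P5 similar
  -> R1 @ bar 5 tick 0 v(1, 2): D4/A4 P5 -> E4/B4 P5 similar

(1, 0, R2, (0, 1))
(2, 0, R4, (0, 2))
(3, 0, R2, (0, 1))
(3, 0, R2, (0, 2))
(3, 0, R2, (1, 2))
(5, 0, R1, (1, 2))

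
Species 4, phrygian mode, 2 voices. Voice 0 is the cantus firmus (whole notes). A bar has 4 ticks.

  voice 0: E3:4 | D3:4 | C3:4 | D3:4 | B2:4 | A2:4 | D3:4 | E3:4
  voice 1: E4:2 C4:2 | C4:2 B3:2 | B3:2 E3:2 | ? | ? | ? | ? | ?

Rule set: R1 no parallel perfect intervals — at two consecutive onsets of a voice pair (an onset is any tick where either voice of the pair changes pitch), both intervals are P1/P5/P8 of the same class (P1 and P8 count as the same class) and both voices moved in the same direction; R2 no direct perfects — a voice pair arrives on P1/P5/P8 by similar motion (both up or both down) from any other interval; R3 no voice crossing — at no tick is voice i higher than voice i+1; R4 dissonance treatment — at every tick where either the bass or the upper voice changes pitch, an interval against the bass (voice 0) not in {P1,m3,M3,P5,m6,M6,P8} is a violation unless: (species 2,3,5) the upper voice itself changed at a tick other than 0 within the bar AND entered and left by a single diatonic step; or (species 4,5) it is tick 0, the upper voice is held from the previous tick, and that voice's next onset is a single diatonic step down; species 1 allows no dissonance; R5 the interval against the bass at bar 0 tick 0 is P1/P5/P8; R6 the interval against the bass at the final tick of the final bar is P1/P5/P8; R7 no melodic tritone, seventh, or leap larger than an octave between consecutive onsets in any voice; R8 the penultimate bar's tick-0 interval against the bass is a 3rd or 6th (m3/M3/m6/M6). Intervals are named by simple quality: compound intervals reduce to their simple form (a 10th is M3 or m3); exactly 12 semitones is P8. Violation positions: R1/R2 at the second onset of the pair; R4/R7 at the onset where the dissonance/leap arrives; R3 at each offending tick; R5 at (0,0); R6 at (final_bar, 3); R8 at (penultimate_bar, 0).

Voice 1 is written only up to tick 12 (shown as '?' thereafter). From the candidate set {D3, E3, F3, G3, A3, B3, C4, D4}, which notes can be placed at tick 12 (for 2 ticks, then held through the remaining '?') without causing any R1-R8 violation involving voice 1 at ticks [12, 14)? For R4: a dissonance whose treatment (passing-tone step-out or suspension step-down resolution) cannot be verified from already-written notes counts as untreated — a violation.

D3: legal
E3: violates R4
F3: legal
G3: violates R4
A3: violates R2
B3: legal
C4: violates R4
D4: violates R2,R7

{B3, D3, F3}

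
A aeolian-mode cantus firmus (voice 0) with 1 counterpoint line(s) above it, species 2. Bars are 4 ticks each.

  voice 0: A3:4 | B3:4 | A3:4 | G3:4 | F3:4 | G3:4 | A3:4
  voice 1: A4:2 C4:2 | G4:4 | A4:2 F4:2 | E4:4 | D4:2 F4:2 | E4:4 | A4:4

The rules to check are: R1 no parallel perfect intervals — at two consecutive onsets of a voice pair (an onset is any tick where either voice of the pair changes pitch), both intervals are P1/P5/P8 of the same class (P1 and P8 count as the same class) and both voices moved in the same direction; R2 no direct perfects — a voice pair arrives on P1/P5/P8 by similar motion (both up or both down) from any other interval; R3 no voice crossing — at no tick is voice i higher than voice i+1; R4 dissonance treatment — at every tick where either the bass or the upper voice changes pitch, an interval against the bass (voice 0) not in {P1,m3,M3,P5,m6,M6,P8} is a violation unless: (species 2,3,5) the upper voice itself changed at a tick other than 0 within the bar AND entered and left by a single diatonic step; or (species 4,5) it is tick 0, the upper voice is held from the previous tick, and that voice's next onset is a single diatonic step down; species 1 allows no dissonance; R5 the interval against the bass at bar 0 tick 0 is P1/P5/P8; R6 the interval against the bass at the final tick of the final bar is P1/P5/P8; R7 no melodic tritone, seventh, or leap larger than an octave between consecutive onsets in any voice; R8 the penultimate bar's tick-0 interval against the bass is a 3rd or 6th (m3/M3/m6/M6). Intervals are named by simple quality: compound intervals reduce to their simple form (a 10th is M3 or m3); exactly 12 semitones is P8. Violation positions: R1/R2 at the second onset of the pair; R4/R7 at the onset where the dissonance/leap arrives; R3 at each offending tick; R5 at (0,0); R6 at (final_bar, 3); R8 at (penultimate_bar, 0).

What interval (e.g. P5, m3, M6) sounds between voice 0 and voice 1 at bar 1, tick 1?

m6

voice 0=B3 voice 1=G4 -> m6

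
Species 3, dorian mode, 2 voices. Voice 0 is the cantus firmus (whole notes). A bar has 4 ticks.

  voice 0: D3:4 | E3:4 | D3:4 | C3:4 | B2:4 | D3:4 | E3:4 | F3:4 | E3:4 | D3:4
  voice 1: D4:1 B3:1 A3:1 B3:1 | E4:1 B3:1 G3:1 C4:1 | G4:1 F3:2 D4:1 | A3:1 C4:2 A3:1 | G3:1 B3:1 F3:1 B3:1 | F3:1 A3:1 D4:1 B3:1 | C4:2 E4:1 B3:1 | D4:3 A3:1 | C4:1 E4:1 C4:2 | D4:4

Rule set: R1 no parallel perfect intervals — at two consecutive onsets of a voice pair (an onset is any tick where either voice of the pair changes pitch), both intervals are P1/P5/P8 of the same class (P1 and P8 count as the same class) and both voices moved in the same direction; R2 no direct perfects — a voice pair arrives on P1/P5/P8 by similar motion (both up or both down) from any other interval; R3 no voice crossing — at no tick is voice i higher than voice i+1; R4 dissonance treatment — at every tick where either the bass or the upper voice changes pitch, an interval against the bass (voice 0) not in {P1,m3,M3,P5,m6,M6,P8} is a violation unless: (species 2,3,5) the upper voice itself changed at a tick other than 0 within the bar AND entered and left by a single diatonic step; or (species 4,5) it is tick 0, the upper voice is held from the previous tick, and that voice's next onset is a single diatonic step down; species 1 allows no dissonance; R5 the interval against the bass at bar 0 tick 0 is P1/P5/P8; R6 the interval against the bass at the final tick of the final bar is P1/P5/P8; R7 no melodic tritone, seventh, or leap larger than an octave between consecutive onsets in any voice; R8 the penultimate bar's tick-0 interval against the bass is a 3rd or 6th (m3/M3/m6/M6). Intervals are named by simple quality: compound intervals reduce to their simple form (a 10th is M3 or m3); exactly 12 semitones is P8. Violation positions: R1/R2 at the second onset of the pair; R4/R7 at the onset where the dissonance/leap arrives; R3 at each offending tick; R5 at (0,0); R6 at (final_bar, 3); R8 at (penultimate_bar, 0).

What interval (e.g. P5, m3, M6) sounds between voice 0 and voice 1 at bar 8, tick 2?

m6

voice 0=E3 voice 1=C4 -> m6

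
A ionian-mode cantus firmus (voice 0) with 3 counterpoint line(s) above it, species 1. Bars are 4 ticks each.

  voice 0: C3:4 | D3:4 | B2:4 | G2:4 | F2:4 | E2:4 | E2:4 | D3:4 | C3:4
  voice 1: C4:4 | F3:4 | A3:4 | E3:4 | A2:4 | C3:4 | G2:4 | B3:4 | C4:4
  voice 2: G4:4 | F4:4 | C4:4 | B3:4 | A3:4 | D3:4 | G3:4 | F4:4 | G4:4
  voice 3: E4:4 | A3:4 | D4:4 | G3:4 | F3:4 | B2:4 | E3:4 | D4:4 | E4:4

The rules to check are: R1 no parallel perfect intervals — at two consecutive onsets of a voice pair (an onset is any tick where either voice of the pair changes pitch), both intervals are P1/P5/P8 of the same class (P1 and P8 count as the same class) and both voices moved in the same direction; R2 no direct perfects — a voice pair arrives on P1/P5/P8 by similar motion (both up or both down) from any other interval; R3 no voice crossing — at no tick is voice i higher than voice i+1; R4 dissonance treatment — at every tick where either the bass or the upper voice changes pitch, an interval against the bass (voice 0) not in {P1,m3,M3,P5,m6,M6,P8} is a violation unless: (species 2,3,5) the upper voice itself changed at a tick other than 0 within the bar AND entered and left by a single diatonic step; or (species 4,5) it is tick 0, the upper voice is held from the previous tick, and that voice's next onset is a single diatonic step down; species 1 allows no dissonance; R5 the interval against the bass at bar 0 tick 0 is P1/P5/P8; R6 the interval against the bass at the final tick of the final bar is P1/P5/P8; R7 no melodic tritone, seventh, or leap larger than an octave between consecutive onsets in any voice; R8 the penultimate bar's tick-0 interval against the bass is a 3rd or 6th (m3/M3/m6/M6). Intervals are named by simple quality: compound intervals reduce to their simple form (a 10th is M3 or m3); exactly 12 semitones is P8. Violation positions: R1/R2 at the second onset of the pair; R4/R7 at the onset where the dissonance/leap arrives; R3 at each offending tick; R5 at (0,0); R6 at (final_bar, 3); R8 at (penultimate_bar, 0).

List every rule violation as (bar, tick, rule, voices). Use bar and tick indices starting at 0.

bar 0: v0=C3 v1=C4 v2=G4 v3=E4 downbeat M3
bar 1: v0=D3 v1=F3 v2=F4 v3=A3 downbeat P5
bar 2: v0=B2 v1=A3 v2=C4 v3=D4 downbeat m3
bar 3: v0=G2 v1=E3 v2=B3 v3=G3 downbeat P8
bar 4: v0=F2 v1=A2 v2=A3 v3=F3 downbeat P8
bar 5: v0=E2 v1=C3 v2=D3 v3=B2 downbeat P5
bar 6: v0=E2 v1=G2 v2=G3 v3=E3 downbeat P8
bar 7: v0=D3 v1=B3 v2=F4 v3=D4 downbeat P8
bar 8: v0=C3 v1=C4 v2=G4 v3=E4 downbeat M3
  -> R3 @ bar 0 tick 0 v(2, 3): G4 above E4
  -> R5 @ bar 0 tick 0 v(0, 3): opens on M3
  -> R3 @ bar 0 tick 1 v(2, 3): G4 above E4
  -> R3 @ bar 0 tick 2 v(2, 3): G4 above E4
  -> R3 @ bar 0 tick 3 v(2, 3): G4 above E4
  -> R2 @ bar 1 tick 0 v(1, 2): C4/G4 P5 -> F3/F4 P8 similar
  -> R3 @ bar 1 tick 0 v(2, 3): F4 above A3
  -> R3 @ bar 1 tick 1 v(2, 3): F4 above A3
  -> R3 @ bar 1 tick 2 v(2, 3): F4 above A3
  -> R3 @ bar 1 tick 3 v(2, 3): F4 above A3
  -> R4 @ bar 2 tick 0 v(0, 1): B2/A3 m7 untreated
  -> R4 @ bar 2 tick 0 v(0, 2): B2/C4 m2 untreated
  -> R2 @ bar 3 tick 0 v(0, 3): B2/D4 m3 -> G2/G3 P8 similar
  -> R2 @ bar 3 tick 0 v(1, 2): A3/C4 m3 -> E3/B3 P5 similar
  -> R3 @ bar 3 tick 0 v(2, 3): B3 above G3
  -> R3 @ bar 3 tick 1 v(2, 3): B3 above G3
  -> R3 @ bar 3 tick 2 v(2, 3): B3 above G3
  -> R3 @ bar 3 tick 3 v(2, 3): B3 above G3
  -> R1 @ bar 4 tick 0 v(0, 3): G2/G3 P8 -> F2/F3 P8 similar
  -> R2 @ bar 4 tick 0 v(1, 2): E3/B3 P5 -> A2/A3 P8 similar
  -> R3 @ bar 4 tick 0 v(2, 3): A3 above F3
  -> R3 @ bar 4 tick 1 v(2, 3): A3 above F3
  -> R3 @ bar 4 tick 2 v(2, 3): A3 above F3
  -> R3 @ bar 4 tick 3 v(2, 3): A3 above F3
  -> R2 @ bar 5 tick 0 v(0, 3): F2/F3 P8 -> E2/B2 P5 similar
  -> R3 @ bar 5 tick 0 v(2, 3): D3 above B2
  -> R4 @ bar 5 tick 0 v(0, 2): E2/D3 m7 untreated
  -> R7 @ bar 5 tick 0 v(3,): F3->B2 leap 6st
  -> R3 @ bar 5 tick 1 v(2, 3): D3 above B2
  -> R3 @ bar 5 tick 2 v(2, 3): D3 above B2
  -> R3 @ bar 5 tick 3 v(2, 3): D3 above B2
  -> R3 @ bar 6 tick 0 v(2, 3): G3 above E3
  -> R3 @ bar 6 tick 1 v(2, 3): G3 above E3
  -> R3 @ bar 6 tick 2 v(2, 3): G3 above E3
  -> R3 @ bar 6 tick 3 v(2, 3): G3 above E3
  -> R1 @ bar 7 tick 0 v(0, 3): E2/E3 P8 -> D3/D4 P8 similar
  -> R3 @ bar 7 tick 0 v(2, 3): F4 above D4
  -> R7 @ bar 7 tick 0 v(0,): E2->D3 leap 10st
  -> R7 @ bar 7 tick 0 v(1,): G2->B3 leap 16st
  -> R7 @ bar 7 tick 0 v(2,): G3->F4 leap 10st
  -> R7 @ bar 7 tick 0 v(3,): E3->D4 leap 10st
  -> R8 @ bar 7 tick 0 v(0, 3): penult P8 not 3rd/6th
  -> R3 @ bar 7 tick 1 v(2, 3): F4 above D4
  -> R3 @ bar 7 tick 2 v(2, 3): F4 above D4
  -> R3 @ bar 7 tick 3 v(2, 3): F4 above D4
  -> R2 @ bar 8 tick 0 v(1, 2): B3/F4 TT -> C4/G4 P5 similar
  -> R3 @ bar 8 tick 0 v(2, 3): G4 above E4
  -> R3 @ bar 8 tick 1 v(2, 3): G4 above E4
  -> R3 @ bar 8 tick 2 v(2, 3): G4 above E4
  -> R3 @ bar 8 tick 3 v(2, 3): G4 above E4
  -> R6 @ bar 8 tick 3 v(0, 3): closes on M3

(0, 0, R3, (2, 3))
(0, 0, R5, (0, 3))
(0, 1, R3, (2, 3))
(0, 2, R3, (2, 3))
(0, 3, R3, (2, 3))
(1, 0, R2, (1, 2))
(1, 0, R3, (2, 3))
(1, 1, R3, (2, 3))
(1, 2, R3, (2, 3))
(1, 3, R3, (2, 3))
(2, 0, R4, (0, 1))
(2, 0, R4, (0, 2))
(3, 0, R2, (0, 3))
(3, 0, R2, (1, 2))
(3, 0, R3, (2, 3))
(3, 1, R3, (2, 3))
(3, 2, R3, (2, 3))
(3, 3, R3, (2, 3))
(4, 0, R1, (0, 3))
(4, 0, R2, (1, 2))
(4, 0, R3, (2, 3))
(4, 1, R3, (2, 3))
(4, 2, R3, (2, 3))
(4, 3, R3, (2, 3))
(5, 0, R2, (0, 3))
(5, 0, R3, (2, 3))
(5, 0, R4, (0, 2))
(5, 0, R7, (3,))
(5, 1, R3, (2, 3))
(5, 2, R3, (2, 3))
(5, 3, R3, (2, 3))
(6, 0, R3, (2, 3))
(6, 1, R3, (2, 3))
(6, 2, R3, (2, 3))
(6, 3, R3, (2, 3))
(7, 0, R1, (0, 3))
(7, 0, R3, (2, 3))
(7, 0, R7, (0,))
(7, 0, R7, (1,))
(7, 0, R7, (2,))
(7, 0, R7, (3,))
(7, 0, R8, (0, 3))
(7, 1, R3, (2, 3))
(7, 2, R3, (2, 3))
(7, 3, R3, (2, 3))
(8, 0, R2, (1, 2))
(8, 0, R3, (2, 3))
(8, 1, R3, (2, 3))
(8, 2, R3, (2, 3))
(8, 3, R3, (2, 3))
(8, 3, R6, (0, 3))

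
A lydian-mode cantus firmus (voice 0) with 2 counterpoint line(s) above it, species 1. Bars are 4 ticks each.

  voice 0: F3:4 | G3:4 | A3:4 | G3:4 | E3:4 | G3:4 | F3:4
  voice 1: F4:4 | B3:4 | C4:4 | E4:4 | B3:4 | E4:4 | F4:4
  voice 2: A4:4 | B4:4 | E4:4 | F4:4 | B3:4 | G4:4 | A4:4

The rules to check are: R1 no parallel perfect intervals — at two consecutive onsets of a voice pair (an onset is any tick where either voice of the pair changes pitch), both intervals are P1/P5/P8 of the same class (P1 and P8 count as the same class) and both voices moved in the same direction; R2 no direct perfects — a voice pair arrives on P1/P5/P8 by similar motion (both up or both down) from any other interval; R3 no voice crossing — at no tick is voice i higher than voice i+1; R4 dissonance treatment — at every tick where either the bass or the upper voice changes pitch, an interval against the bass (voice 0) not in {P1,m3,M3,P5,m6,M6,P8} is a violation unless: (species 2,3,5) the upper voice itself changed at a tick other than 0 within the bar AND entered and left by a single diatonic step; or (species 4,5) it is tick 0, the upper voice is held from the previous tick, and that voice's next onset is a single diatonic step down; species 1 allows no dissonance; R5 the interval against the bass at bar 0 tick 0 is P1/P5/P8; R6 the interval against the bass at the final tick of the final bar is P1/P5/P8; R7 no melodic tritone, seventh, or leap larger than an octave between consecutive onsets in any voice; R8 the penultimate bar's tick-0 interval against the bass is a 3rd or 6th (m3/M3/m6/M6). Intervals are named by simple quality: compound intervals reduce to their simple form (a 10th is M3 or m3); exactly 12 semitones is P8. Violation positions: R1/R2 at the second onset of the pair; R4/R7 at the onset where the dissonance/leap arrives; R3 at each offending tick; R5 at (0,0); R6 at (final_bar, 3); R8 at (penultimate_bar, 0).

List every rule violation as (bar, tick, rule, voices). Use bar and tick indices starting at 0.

bar 0: v0=F3 v1=F4 v2=A4 downbeat M3
bar 1: v0=G3 v1=B3 v2=B4 downbeat M3
bar 2: v0=A3 v1=C4 v2=E4 downbeat P5
bar 3: v0=G3 v1=E4 v2=F4 downbeat m7
bar 4: v0=E3 v1=B3 v2=B3 downbeat P5
bar 5: v0=G3 v1=E4 v2=G4 downbeat P8
bar 6: v0=F3 v1=F4 v2=A4 downbeat M3
  -> R5 @ bar 0 tick 0 v(0, 2): opens on M3
  -> R7 @ bar 1 tick 0 v(1,): F4->B3 leap 6st
  -> R4 @ bar 3 tick 0 v(0, 2): G3/F4 m7 untreated
  -> R2 @ bar 4 tick 0 v(0, 1): G3/E4 M6 -> E3/B3 P5 similar
  -> R2 @ bar 4 tick 0 v(0, 2): G3/F4 m7 -> E3/B3 P5 similar
  -> R2 @ bar 4 tick 0 v(1, 2): E4/F4 m2 -> B3/B3 P1 similar
  -> R7 @ bar 4 tick 0 v(2,): F4->B3 leap 6st
  -> R2 @ bar 5 tick 0 v(0, 2): E3/B3 P5 -> G3/G4 P8 similar
  -> R8 @ bar 5 tick 0 v(0, 2): penult P8 not 3rd/6th
  -> R6 @ bar 6 tick 3 v(0, 2): closes on M3

(0, 0, R5, (0, 2))
(1, 0, R7, (1,))
(3, 0, R4, (0, 2))
(4, 0, R2, (0, 1))
(4, 0, R2, (0, 2))
(4, 0, R2, (1, 2))
(4, 0, R7, (2,))
(5, 0, R2, (0, 2))
(5, 0, R8, (0, 2))
(6, 3, R6, (0, 2))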